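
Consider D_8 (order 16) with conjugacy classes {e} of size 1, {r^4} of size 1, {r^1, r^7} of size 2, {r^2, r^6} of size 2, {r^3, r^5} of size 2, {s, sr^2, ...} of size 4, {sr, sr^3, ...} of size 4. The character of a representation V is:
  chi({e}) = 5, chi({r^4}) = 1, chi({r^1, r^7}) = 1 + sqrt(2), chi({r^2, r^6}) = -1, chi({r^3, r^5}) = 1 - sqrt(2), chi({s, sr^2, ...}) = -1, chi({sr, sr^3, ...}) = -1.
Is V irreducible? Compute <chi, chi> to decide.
Not irreducible (reducible): <chi, chi> = 3 > 1.

Working: <chi, chi> = (1/|G|) sum_C |C| * |chi(C)|^2 = (1/16)[1*|5|^2 + 1*|1|^2 + 2*|1 + sqrt(2)|^2 + 2*|-1|^2 + 2*|1 - sqrt(2)|^2 + 4*|-1|^2 + 4*|-1|^2]
  = (1/16)[(25) + (1) + (4*sqrt(2) + 6) + (2) + (6 - 4*sqrt(2)) + (4) + (4)] = 48/16 = 3.
A character is irreducible iff <chi, chi> = 1, so this representation is reducible.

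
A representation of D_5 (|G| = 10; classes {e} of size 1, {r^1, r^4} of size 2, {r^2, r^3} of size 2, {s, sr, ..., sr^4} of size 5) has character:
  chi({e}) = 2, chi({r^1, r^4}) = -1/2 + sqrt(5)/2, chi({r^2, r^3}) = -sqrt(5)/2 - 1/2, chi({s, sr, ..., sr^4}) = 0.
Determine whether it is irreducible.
Irreducible: <chi, chi> = 1.

Derivation: <chi, chi> = (1/|G|) sum_C |C| * |chi(C)|^2 = (1/10)[1*|2|^2 + 2*|-1/2 + sqrt(5)/2|^2 + 2*|-sqrt(5)/2 - 1/2|^2 + 5*|0|^2]
  = (1/10)[(4) + (3 - sqrt(5)) + (sqrt(5) + 3) + (0)] = 10/10 = 1.
A character is irreducible iff <chi, chi> = 1, so this representation is irreducible.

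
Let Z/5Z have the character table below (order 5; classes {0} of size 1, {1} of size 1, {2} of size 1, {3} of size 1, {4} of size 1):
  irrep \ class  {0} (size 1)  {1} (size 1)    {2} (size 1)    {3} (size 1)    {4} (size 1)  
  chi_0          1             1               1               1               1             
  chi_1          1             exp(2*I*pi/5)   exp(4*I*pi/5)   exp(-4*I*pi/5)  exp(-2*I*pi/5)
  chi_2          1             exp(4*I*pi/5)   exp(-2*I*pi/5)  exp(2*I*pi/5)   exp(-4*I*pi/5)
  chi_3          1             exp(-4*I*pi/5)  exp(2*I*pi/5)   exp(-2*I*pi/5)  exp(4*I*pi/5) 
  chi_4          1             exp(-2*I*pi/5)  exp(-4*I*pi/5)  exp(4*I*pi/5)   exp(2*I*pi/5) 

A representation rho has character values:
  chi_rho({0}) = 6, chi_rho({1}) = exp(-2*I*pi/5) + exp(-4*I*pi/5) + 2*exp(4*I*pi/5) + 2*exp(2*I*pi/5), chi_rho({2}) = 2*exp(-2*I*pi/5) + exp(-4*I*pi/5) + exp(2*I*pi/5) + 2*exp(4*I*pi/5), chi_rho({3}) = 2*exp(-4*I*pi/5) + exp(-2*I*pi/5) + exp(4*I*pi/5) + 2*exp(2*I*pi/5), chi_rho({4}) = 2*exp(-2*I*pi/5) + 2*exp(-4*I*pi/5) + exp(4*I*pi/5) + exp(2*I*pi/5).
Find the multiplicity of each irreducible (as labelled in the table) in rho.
Multiplicities: chi_0: 0, chi_1: 2, chi_2: 2, chi_3: 1, chi_4: 1.

Reasoning: Use <chi_rho, chi> = (1/|G|) sum_C |C| * chi_rho(C) * conj(chi(C)) with |G| = 5 for each irreducible chi in the table:
  <chi_rho, chi_0> = (1/5)[1*(6)*conj(1) + 1*(exp(-2*I*pi/5) + exp(-4*I*pi/5) + 2*exp(4*I*pi/5) + 2*exp(2*I*pi/5))*conj(1) + 1*(2*exp(-2*I*pi/5) + exp(-4*I*pi/5) + exp(2*I*pi/5) + 2*exp(4*I*pi/5))*conj(1) + 1*(2*exp(-4*I*pi/5) + exp(-2*I*pi/5) + exp(4*I*pi/5) + 2*exp(2*I*pi/5))*conj(1) + 1*(2*exp(-2*I*pi/5) + 2*exp(-4*I*pi/5) + exp(4*I*pi/5) + exp(2*I*pi/5))*conj(1)]
      = (1/5)[(6) + (exp(-2*I*pi/5) + exp(-4*I*pi/5) + 2*exp(4*I*pi/5) + 2*exp(2*I*pi/5)) + (2*exp(-2*I*pi/5) + exp(-4*I*pi/5) + exp(2*I*pi/5) + 2*exp(4*I*pi/5)) + (2*exp(-4*I*pi/5) + exp(-2*I*pi/5) + exp(4*I*pi/5) + 2*exp(2*I*pi/5)) + (2*exp(-2*I*pi/5) + 2*exp(-4*I*pi/5) + exp(4*I*pi/5) + exp(2*I*pi/5))] = 0/5 = 0
  <chi_rho, chi_1> = (1/5)[1*(6)*conj(1) + 1*(exp(-2*I*pi/5) + exp(-4*I*pi/5) + 2*exp(4*I*pi/5) + 2*exp(2*I*pi/5))*conj(exp(2*I*pi/5)) + 1*(2*exp(-2*I*pi/5) + exp(-4*I*pi/5) + exp(2*I*pi/5) + 2*exp(4*I*pi/5))*conj(exp(4*I*pi/5)) + 1*(2*exp(-4*I*pi/5) + exp(-2*I*pi/5) + exp(4*I*pi/5) + 2*exp(2*I*pi/5))*conj(exp(-4*I*pi/5)) + 1*(2*exp(-2*I*pi/5) + 2*exp(-4*I*pi/5) + exp(4*I*pi/5) + exp(2*I*pi/5))*conj(exp(-2*I*pi/5))]
      = (1/5)[(6) + (2 + exp(-4*I*pi/5) + exp(4*I*pi/5) + 2*exp(2*I*pi/5)) + (2 + exp(-2*I*pi/5) + exp(2*I*pi/5) + 2*exp(4*I*pi/5)) + (2 + 2*exp(-4*I*pi/5) + exp(-2*I*pi/5) + exp(2*I*pi/5)) + (2 + 2*exp(-2*I*pi/5) + exp(-4*I*pi/5) + exp(4*I*pi/5))] = 10/5 = 2
  <chi_rho, chi_2> = (1/5)[1*(6)*conj(1) + 1*(exp(-2*I*pi/5) + exp(-4*I*pi/5) + 2*exp(4*I*pi/5) + 2*exp(2*I*pi/5))*conj(exp(4*I*pi/5)) + 1*(2*exp(-2*I*pi/5) + exp(-4*I*pi/5) + exp(2*I*pi/5) + 2*exp(4*I*pi/5))*conj(exp(-2*I*pi/5)) + 1*(2*exp(-4*I*pi/5) + exp(-2*I*pi/5) + exp(4*I*pi/5) + 2*exp(2*I*pi/5))*conj(exp(2*I*pi/5)) + 1*(2*exp(-2*I*pi/5) + 2*exp(-4*I*pi/5) + exp(4*I*pi/5) + exp(2*I*pi/5))*conj(exp(-4*I*pi/5))]
      = (1/5)[(6) + (2 + 2*exp(-2*I*pi/5) + exp(4*I*pi/5) + exp(2*I*pi/5)) + (2 + 2*exp(-4*I*pi/5) + exp(-2*I*pi/5) + exp(4*I*pi/5)) + (2 + exp(-4*I*pi/5) + exp(2*I*pi/5) + 2*exp(4*I*pi/5)) + (2 + exp(-2*I*pi/5) + exp(-4*I*pi/5) + 2*exp(2*I*pi/5))] = 10/5 = 2
  <chi_rho, chi_3> = (1/5)[1*(6)*conj(1) + 1*(exp(-2*I*pi/5) + exp(-4*I*pi/5) + 2*exp(4*I*pi/5) + 2*exp(2*I*pi/5))*conj(exp(-4*I*pi/5)) + 1*(2*exp(-2*I*pi/5) + exp(-4*I*pi/5) + exp(2*I*pi/5) + 2*exp(4*I*pi/5))*conj(exp(2*I*pi/5)) + 1*(2*exp(-4*I*pi/5) + exp(-2*I*pi/5) + exp(4*I*pi/5) + 2*exp(2*I*pi/5))*conj(exp(-2*I*pi/5)) + 1*(2*exp(-2*I*pi/5) + 2*exp(-4*I*pi/5) + exp(4*I*pi/5) + exp(2*I*pi/5))*conj(exp(4*I*pi/5))]
      = (1/5)[(6) + (1 + 2*exp(-2*I*pi/5) + 2*exp(-4*I*pi/5) + exp(2*I*pi/5)) + (1 + 2*exp(-4*I*pi/5) + exp(4*I*pi/5) + 2*exp(2*I*pi/5)) + (1 + 2*exp(-2*I*pi/5) + exp(-4*I*pi/5) + 2*exp(4*I*pi/5)) + (1 + exp(-2*I*pi/5) + 2*exp(4*I*pi/5) + 2*exp(2*I*pi/5))] = 5/5 = 1
  <chi_rho, chi_4> = (1/5)[1*(6)*conj(1) + 1*(exp(-2*I*pi/5) + exp(-4*I*pi/5) + 2*exp(4*I*pi/5) + 2*exp(2*I*pi/5))*conj(exp(-2*I*pi/5)) + 1*(2*exp(-2*I*pi/5) + exp(-4*I*pi/5) + exp(2*I*pi/5) + 2*exp(4*I*pi/5))*conj(exp(-4*I*pi/5)) + 1*(2*exp(-4*I*pi/5) + exp(-2*I*pi/5) + exp(4*I*pi/5) + 2*exp(2*I*pi/5))*conj(exp(4*I*pi/5)) + 1*(2*exp(-2*I*pi/5) + 2*exp(-4*I*pi/5) + exp(4*I*pi/5) + exp(2*I*pi/5))*conj(exp(2*I*pi/5))]
      = (1/5)[(6) + (1 + 2*exp(-4*I*pi/5) + exp(-2*I*pi/5) + 2*exp(4*I*pi/5)) + (1 + 2*exp(-2*I*pi/5) + exp(-4*I*pi/5) + 2*exp(2*I*pi/5)) + (1 + 2*exp(-2*I*pi/5) + exp(4*I*pi/5) + 2*exp(2*I*pi/5)) + (1 + 2*exp(-4*I*pi/5) + exp(2*I*pi/5) + 2*exp(4*I*pi/5))] = 5/5 = 1
(Exp terms are combined using exp(i*s)*conj(exp(i*t)) = exp(i*(s-t)), and sums of them are collapsed using the identity that for every m > 1 the m distinct m-th roots of unity sum to 0, e.g. 1 + exp(2*I*pi/3) + exp(-2*I*pi/3) = 0.)
Dimension check: dim(rho) = sum (mult * dim) = 0*1 + 2*1 + 2*1 + 1*1 + 1*1 = 6 = chi_rho(e) = 6.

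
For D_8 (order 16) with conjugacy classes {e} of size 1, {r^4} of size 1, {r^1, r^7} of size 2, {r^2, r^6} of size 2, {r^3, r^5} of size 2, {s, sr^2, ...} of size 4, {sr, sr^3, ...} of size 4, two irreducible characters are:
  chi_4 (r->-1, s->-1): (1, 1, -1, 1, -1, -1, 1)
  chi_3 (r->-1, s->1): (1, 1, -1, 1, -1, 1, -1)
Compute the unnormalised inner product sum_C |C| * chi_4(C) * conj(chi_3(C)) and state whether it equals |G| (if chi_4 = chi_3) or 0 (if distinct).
Sum = 0; so <chi_4, chi_3> = 0 (distinct irreducibles are orthogonal).

Reasoning: Compute term by term over conjugacy classes (|C| * chi_4(C) * conj(chi_3(C))):
  1*(1)*conj(1) + 1*(1)*conj(1) + 2*(-1)*conj(-1) + 2*(1)*conj(1) + 2*(-1)*conj(-1) + 4*(-1)*conj(1) + 4*(1)*conj(-1)
  = (1) + (1) + (2) + (2) + (2) + (-4) + (-4)
  = 0.
Dividing by |G| = 16 gives 0/16 = 0, matching the row-orthogonality relation <chi_4, chi_3> = [chi_4 = chi_3].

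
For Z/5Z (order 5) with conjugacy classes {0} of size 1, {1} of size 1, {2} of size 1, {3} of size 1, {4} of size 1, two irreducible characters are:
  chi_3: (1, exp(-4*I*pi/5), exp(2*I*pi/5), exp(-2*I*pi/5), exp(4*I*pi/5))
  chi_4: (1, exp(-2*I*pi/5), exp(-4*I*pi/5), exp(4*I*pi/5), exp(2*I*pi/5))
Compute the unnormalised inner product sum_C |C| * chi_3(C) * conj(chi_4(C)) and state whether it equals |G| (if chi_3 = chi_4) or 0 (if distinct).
Sum = 0; so <chi_3, chi_4> = 0 (distinct irreducibles are orthogonal).

Argument: Compute term by term over conjugacy classes (|C| * chi_3(C) * conj(chi_4(C))):
  1*(1)*conj(1) + 1*(exp(-4*I*pi/5))*conj(exp(-2*I*pi/5)) + 1*(exp(2*I*pi/5))*conj(exp(-4*I*pi/5)) + 1*(exp(-2*I*pi/5))*conj(exp(4*I*pi/5)) + 1*(exp(4*I*pi/5))*conj(exp(2*I*pi/5))
  = (1) + (exp(-2*I*pi/5)) + (exp(-4*I*pi/5)) + (exp(4*I*pi/5)) + (exp(2*I*pi/5))
  = 0.
(Exp terms are combined using exp(i*s)*conj(exp(i*t)) = exp(i*(s-t)), and sums of them are collapsed using the identity that for every m > 1 the m distinct m-th roots of unity sum to 0, e.g. 1 + exp(2*I*pi/3) + exp(-2*I*pi/3) = 0.)
Dividing by |G| = 5 gives 0/5 = 0, matching the row-orthogonality relation <chi_3, chi_4> = [chi_3 = chi_4].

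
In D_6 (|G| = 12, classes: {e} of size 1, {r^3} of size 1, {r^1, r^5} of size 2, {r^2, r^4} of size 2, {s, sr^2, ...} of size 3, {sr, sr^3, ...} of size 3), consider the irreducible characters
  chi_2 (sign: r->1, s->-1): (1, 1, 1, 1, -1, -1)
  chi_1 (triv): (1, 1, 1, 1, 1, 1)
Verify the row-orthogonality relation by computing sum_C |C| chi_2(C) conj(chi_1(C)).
Sum = 0; so <chi_2, chi_1> = 0 (distinct irreducibles are orthogonal).

Working: Compute term by term over conjugacy classes (|C| * chi_2(C) * conj(chi_1(C))):
  1*(1)*conj(1) + 1*(1)*conj(1) + 2*(1)*conj(1) + 2*(1)*conj(1) + 3*(-1)*conj(1) + 3*(-1)*conj(1)
  = (1) + (1) + (2) + (2) + (-3) + (-3)
  = 0.
Dividing by |G| = 12 gives 0/12 = 0, matching the row-orthogonality relation <chi_2, chi_1> = [chi_2 = chi_1].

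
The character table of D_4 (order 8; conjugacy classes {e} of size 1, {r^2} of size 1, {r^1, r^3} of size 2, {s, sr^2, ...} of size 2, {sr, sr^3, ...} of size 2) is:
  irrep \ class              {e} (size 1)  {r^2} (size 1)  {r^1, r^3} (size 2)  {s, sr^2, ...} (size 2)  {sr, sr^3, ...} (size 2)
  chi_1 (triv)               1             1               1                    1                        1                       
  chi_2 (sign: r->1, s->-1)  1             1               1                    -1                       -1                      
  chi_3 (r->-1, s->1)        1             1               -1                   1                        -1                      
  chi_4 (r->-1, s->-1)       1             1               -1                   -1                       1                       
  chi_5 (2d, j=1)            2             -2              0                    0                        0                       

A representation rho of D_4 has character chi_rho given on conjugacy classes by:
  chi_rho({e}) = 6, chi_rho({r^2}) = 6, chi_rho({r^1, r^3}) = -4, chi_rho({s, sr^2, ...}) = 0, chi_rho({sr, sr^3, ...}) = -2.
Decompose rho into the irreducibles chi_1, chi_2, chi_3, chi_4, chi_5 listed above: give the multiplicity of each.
Multiplicities: chi_1: 0, chi_2: 1, chi_3: 3, chi_4: 2, chi_5: 0.

Reasoning: Use <chi_rho, chi> = (1/|G|) sum_C |C| * chi_rho(C) * conj(chi(C)) with |G| = 8 for each irreducible chi in the table:
  <chi_rho, chi_1> = (1/8)[1*(6)*conj(1) + 1*(6)*conj(1) + 2*(-4)*conj(1) + 2*(0)*conj(1) + 2*(-2)*conj(1)]
      = (1/8)[(6) + (6) + (-8) + (0) + (-4)] = 0/8 = 0
  <chi_rho, chi_2> = (1/8)[1*(6)*conj(1) + 1*(6)*conj(1) + 2*(-4)*conj(1) + 2*(0)*conj(-1) + 2*(-2)*conj(-1)]
      = (1/8)[(6) + (6) + (-8) + (0) + (4)] = 8/8 = 1
  <chi_rho, chi_3> = (1/8)[1*(6)*conj(1) + 1*(6)*conj(1) + 2*(-4)*conj(-1) + 2*(0)*conj(1) + 2*(-2)*conj(-1)]
      = (1/8)[(6) + (6) + (8) + (0) + (4)] = 24/8 = 3
  <chi_rho, chi_4> = (1/8)[1*(6)*conj(1) + 1*(6)*conj(1) + 2*(-4)*conj(-1) + 2*(0)*conj(-1) + 2*(-2)*conj(1)]
      = (1/8)[(6) + (6) + (8) + (0) + (-4)] = 16/8 = 2
  <chi_rho, chi_5> = (1/8)[1*(6)*conj(2) + 1*(6)*conj(-2) + 2*(-4)*conj(0) + 2*(0)*conj(0) + 2*(-2)*conj(0)]
      = (1/8)[(12) + (-12) + (0) + (0) + (0)] = 0/8 = 0
Dimension check: dim(rho) = sum (mult * dim) = 0*1 + 1*1 + 3*1 + 2*1 + 0*2 = 6 = chi_rho(e) = 6.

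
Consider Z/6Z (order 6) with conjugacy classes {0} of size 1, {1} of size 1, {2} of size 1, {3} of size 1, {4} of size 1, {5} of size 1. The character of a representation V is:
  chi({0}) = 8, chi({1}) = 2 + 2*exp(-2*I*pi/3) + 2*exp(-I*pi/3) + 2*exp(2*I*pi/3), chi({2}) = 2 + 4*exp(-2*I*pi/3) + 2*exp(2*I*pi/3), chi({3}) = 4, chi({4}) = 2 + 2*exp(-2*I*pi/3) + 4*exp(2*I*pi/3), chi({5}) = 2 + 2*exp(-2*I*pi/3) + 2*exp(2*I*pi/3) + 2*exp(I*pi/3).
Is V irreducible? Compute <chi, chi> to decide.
Not irreducible (reducible): <chi, chi> = 16 > 1.

Working: <chi, chi> = (1/|G|) sum_C |C| * |chi(C)|^2 = (1/6)[1*|8|^2 + 1*|2 + 2*exp(-2*I*pi/3) + 2*exp(-I*pi/3) + 2*exp(2*I*pi/3)|^2 + 1*|2 + 4*exp(-2*I*pi/3) + 2*exp(2*I*pi/3)|^2 + 1*|4|^2 + 1*|2 + 2*exp(-2*I*pi/3) + 4*exp(2*I*pi/3)|^2 + 1*|2 + 2*exp(-2*I*pi/3) + 2*exp(2*I*pi/3) + 2*exp(I*pi/3)|^2]
  = (1/6)[(64) + (4) + (4) + (16) + (4) + (4)] = 96/6 = 16.
(Exp terms are combined using exp(i*s)*conj(exp(i*t)) = exp(i*(s-t)), and sums of them are collapsed using the identity that for every m > 1 the m distinct m-th roots of unity sum to 0, e.g. 1 + exp(2*I*pi/3) + exp(-2*I*pi/3) = 0.)
A character is irreducible iff <chi, chi> = 1, so this representation is reducible.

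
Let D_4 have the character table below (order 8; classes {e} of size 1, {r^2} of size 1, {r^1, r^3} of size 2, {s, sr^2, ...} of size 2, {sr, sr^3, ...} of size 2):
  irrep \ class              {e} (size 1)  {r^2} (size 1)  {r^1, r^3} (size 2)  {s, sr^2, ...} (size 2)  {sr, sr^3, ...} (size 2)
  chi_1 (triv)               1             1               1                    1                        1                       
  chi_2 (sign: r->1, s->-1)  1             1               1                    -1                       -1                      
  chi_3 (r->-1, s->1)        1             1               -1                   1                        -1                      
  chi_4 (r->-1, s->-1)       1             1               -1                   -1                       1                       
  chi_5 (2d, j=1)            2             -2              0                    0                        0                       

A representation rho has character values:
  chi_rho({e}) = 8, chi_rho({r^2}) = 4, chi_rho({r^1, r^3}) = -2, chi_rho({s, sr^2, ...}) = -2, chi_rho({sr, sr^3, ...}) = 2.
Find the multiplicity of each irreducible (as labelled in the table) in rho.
Multiplicities: chi_1: 1, chi_2: 1, chi_3: 1, chi_4: 3, chi_5: 1.

Explanation: Use <chi_rho, chi> = (1/|G|) sum_C |C| * chi_rho(C) * conj(chi(C)) with |G| = 8 for each irreducible chi in the table:
  <chi_rho, chi_1> = (1/8)[1*(8)*conj(1) + 1*(4)*conj(1) + 2*(-2)*conj(1) + 2*(-2)*conj(1) + 2*(2)*conj(1)]
      = (1/8)[(8) + (4) + (-4) + (-4) + (4)] = 8/8 = 1
  <chi_rho, chi_2> = (1/8)[1*(8)*conj(1) + 1*(4)*conj(1) + 2*(-2)*conj(1) + 2*(-2)*conj(-1) + 2*(2)*conj(-1)]
      = (1/8)[(8) + (4) + (-4) + (4) + (-4)] = 8/8 = 1
  <chi_rho, chi_3> = (1/8)[1*(8)*conj(1) + 1*(4)*conj(1) + 2*(-2)*conj(-1) + 2*(-2)*conj(1) + 2*(2)*conj(-1)]
      = (1/8)[(8) + (4) + (4) + (-4) + (-4)] = 8/8 = 1
  <chi_rho, chi_4> = (1/8)[1*(8)*conj(1) + 1*(4)*conj(1) + 2*(-2)*conj(-1) + 2*(-2)*conj(-1) + 2*(2)*conj(1)]
      = (1/8)[(8) + (4) + (4) + (4) + (4)] = 24/8 = 3
  <chi_rho, chi_5> = (1/8)[1*(8)*conj(2) + 1*(4)*conj(-2) + 2*(-2)*conj(0) + 2*(-2)*conj(0) + 2*(2)*conj(0)]
      = (1/8)[(16) + (-8) + (0) + (0) + (0)] = 8/8 = 1
Dimension check: dim(rho) = sum (mult * dim) = 1*1 + 1*1 + 1*1 + 3*1 + 1*2 = 8 = chi_rho(e) = 8.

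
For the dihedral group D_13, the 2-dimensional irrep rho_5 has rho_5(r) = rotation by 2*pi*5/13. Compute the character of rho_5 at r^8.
chi_{rho_5}(r^8) = 2*cos(2*pi*5*8/13) = 2*cos(80*pi/13)

Argument: rho_5(r^8) is rotation by angle 2*pi*5*8/13, whose trace is 2*cos(2*pi*5*8/13) = 2*cos(80*pi/13).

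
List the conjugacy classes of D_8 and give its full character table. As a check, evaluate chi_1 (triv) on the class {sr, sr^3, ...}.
Conjugacy classes: {e} of size 1, {r^4} of size 1, {r^1, r^7} of size 2, {r^2, r^6} of size 2, {r^3, r^5} of size 2, {s, sr^2, ...} of size 4, {sr, sr^3, ...} of size 4.
Character table:
  irrep \ class              {e} (size 1)  {r^4} (size 1)  {r^1, r^7} (size 2)  {r^2, r^6} (size 2)  {r^3, r^5} (size 2)  {s, sr^2, ...} (size 4)  {sr, sr^3, ...} (size 4)
  chi_1 (triv)               1             1               1                    1                    1                    1                        1                       
  chi_2 (sign: r->1, s->-1)  1             1               1                    1                    1                    -1                       -1                      
  chi_3 (r->-1, s->1)        1             1               -1                   1                    -1                   1                        -1                      
  chi_4 (r->-1, s->-1)       1             1               -1                   1                    -1                   -1                       1                       
  chi_5 (2d, j=1)            2             -2              sqrt(2)              0                    -sqrt(2)             0                        0                       
  chi_6 (2d, j=2)            2             2               0                    -2                   0                    0                        0                       
  chi_7 (2d, j=3)            2             -2              -sqrt(2)             0                    sqrt(2)              0                        0                       

Spot check: chi_1 (triv) on {sr, sr^3, ...} = 1.

Why: D_8 has order 2*8 = 16 with 7 conjugacy classes, hence 7 irreducibles. Sum of squared dims 1 + 1 + 1 + 1 + 4 + 4 + 4 = 16 = |G|. Linear characters come from the abelianisation; the 2-dimensional irreps have character r^k -> 2*cos(2*pi*j*k/8), reflections -> 0.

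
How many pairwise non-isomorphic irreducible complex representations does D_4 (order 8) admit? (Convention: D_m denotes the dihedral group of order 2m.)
5

Derivation: The number of irreducible complex representations of a finite group equals its number of conjugacy classes. D_4 has 5 conjugacy classes (n/2 + 3 for n even), so D_4 (order 8) has exactly 5 irreducible complex representations.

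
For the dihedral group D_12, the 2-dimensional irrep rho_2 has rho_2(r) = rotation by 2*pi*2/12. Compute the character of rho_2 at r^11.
chi_{rho_2}(r^11) = 2*cos(2*pi*2*11/12) = 1

Explanation: rho_2(r^11) is rotation by angle 2*pi*2*11/12, whose trace is 2*cos(2*pi*2*11/12) = 1.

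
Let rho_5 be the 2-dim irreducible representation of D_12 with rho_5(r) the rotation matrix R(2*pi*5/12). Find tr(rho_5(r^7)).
chi_{rho_5}(r^7) = 2*cos(2*pi*5*7/12) = sqrt(3)

Solution. rho_5(r^7) is rotation by angle 2*pi*5*7/12, whose trace is 2*cos(2*pi*5*7/12) = sqrt(3).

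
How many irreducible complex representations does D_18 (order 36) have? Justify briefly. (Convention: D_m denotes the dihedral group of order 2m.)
12

Why: The number of irreducible complex representations of a finite group equals its number of conjugacy classes. D_18 has 12 conjugacy classes (n/2 + 3 for n even), so D_18 (order 36) has exactly 12 irreducible complex representations.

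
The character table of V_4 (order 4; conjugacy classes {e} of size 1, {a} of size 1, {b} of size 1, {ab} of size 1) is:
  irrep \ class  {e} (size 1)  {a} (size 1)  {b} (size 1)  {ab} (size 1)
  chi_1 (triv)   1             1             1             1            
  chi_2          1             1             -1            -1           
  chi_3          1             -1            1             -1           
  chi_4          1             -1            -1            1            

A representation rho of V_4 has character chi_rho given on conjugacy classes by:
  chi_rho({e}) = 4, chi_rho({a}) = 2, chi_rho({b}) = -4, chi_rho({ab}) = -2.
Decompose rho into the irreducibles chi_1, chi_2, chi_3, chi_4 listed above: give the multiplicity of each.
Multiplicities: chi_1: 0, chi_2: 3, chi_3: 0, chi_4: 1.

Working: Use <chi_rho, chi> = (1/|G|) sum_C |C| * chi_rho(C) * conj(chi(C)) with |G| = 4 for each irreducible chi in the table:
  <chi_rho, chi_1> = (1/4)[1*(4)*conj(1) + 1*(2)*conj(1) + 1*(-4)*conj(1) + 1*(-2)*conj(1)]
      = (1/4)[(4) + (2) + (-4) + (-2)] = 0/4 = 0
  <chi_rho, chi_2> = (1/4)[1*(4)*conj(1) + 1*(2)*conj(1) + 1*(-4)*conj(-1) + 1*(-2)*conj(-1)]
      = (1/4)[(4) + (2) + (4) + (2)] = 12/4 = 3
  <chi_rho, chi_3> = (1/4)[1*(4)*conj(1) + 1*(2)*conj(-1) + 1*(-4)*conj(1) + 1*(-2)*conj(-1)]
      = (1/4)[(4) + (-2) + (-4) + (2)] = 0/4 = 0
  <chi_rho, chi_4> = (1/4)[1*(4)*conj(1) + 1*(2)*conj(-1) + 1*(-4)*conj(-1) + 1*(-2)*conj(1)]
      = (1/4)[(4) + (-2) + (4) + (-2)] = 4/4 = 1
Dimension check: dim(rho) = sum (mult * dim) = 0*1 + 3*1 + 0*1 + 1*1 = 4 = chi_rho(e) = 4.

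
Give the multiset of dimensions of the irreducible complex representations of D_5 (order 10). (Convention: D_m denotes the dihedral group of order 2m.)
Dimensions: 1, 1, 2, 2

Proof sketch: There are 4 irreducibles (= number of conjugacy classes). Their dimensions d_i satisfy sum d_i^2 = |G| = 10: 1 + 1 + 4 + 4 = 10.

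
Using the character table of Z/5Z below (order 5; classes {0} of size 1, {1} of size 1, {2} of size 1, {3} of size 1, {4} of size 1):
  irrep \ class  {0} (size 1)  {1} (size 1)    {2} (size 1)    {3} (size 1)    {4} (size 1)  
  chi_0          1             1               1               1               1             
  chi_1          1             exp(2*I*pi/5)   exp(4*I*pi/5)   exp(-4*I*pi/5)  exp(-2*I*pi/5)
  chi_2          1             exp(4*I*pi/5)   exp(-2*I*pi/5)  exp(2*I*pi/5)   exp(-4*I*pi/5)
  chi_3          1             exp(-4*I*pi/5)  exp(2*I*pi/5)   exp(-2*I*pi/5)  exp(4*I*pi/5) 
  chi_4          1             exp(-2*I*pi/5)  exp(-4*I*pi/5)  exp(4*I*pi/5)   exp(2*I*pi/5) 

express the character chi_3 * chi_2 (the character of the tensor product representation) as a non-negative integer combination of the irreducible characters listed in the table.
chi_3 tensor chi_2 = chi_0 (all other irreducibles have multiplicity 0).

Working: The character of a tensor product is the pointwise product (chi_3 * chi_2)(C) = chi_3(C) * chi_2(C):
  {0}: (1)*(1), {1}: (exp(-4*I*pi/5))*(exp(4*I*pi/5)), {2}: (exp(2*I*pi/5))*(exp(-2*I*pi/5)), {3}: (exp(-2*I*pi/5))*(exp(2*I*pi/5)), {4}: (exp(4*I*pi/5))*(exp(-4*I*pi/5))
so (chi_3 * chi_2) takes values
  {0} -> 1, {1} -> 1, {2} -> 1, {3} -> 1, {4} -> 1.
Now take the inner product of this character with each irreducible chi from the table, <chi_3*chi_2, chi> = (1/5) sum_C |C| (chi_3*chi_2)(C) conj(chi(C)):
  <chi_3*chi_2, chi_0> = (1/5)[1*(1)*conj(1) + 1*(1)*conj(1) + 1*(1)*conj(1) + 1*(1)*conj(1) + 1*(1)*conj(1)]
      = (1/5)[(1) + (1) + (1) + (1) + (1)] = 5/5 = 1
  <chi_3*chi_2, chi_1> = (1/5)[1*(1)*conj(1) + 1*(1)*conj(exp(2*I*pi/5)) + 1*(1)*conj(exp(4*I*pi/5)) + 1*(1)*conj(exp(-4*I*pi/5)) + 1*(1)*conj(exp(-2*I*pi/5))]
      = (1/5)[(1) + (exp(-2*I*pi/5)) + (exp(-4*I*pi/5)) + (exp(4*I*pi/5)) + (exp(2*I*pi/5))] = 0/5 = 0
  <chi_3*chi_2, chi_2> = (1/5)[1*(1)*conj(1) + 1*(1)*conj(exp(4*I*pi/5)) + 1*(1)*conj(exp(-2*I*pi/5)) + 1*(1)*conj(exp(2*I*pi/5)) + 1*(1)*conj(exp(-4*I*pi/5))]
      = (1/5)[(1) + (exp(-4*I*pi/5)) + (exp(2*I*pi/5)) + (exp(-2*I*pi/5)) + (exp(4*I*pi/5))] = 0/5 = 0
  <chi_3*chi_2, chi_3> = (1/5)[1*(1)*conj(1) + 1*(1)*conj(exp(-4*I*pi/5)) + 1*(1)*conj(exp(2*I*pi/5)) + 1*(1)*conj(exp(-2*I*pi/5)) + 1*(1)*conj(exp(4*I*pi/5))]
      = (1/5)[(1) + (exp(4*I*pi/5)) + (exp(-2*I*pi/5)) + (exp(2*I*pi/5)) + (exp(-4*I*pi/5))] = 0/5 = 0
  <chi_3*chi_2, chi_4> = (1/5)[1*(1)*conj(1) + 1*(1)*conj(exp(-2*I*pi/5)) + 1*(1)*conj(exp(-4*I*pi/5)) + 1*(1)*conj(exp(4*I*pi/5)) + 1*(1)*conj(exp(2*I*pi/5))]
      = (1/5)[(1) + (exp(2*I*pi/5)) + (exp(4*I*pi/5)) + (exp(-4*I*pi/5)) + (exp(-2*I*pi/5))] = 0/5 = 0
(Exp terms are combined using exp(i*s)*conj(exp(i*t)) = exp(i*(s-t)), and sums of them are collapsed using the identity that for every m > 1 the m distinct m-th roots of unity sum to 0, e.g. 1 + exp(2*I*pi/3) + exp(-2*I*pi/3) = 0.)
Hence the multiplicities are chi_0: 1. Dimension check: dim(chi_3)*dim(chi_2) = 1*1 = 1 and sum (mult * dim) = 1*1 = 1.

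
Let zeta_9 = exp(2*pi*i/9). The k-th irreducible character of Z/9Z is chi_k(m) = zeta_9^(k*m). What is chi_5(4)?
chi_5(4) = zeta_9^20 = exp(4*I*pi/9)

Solution. chi_5(4) = zeta_9^(5*4) = zeta_9^20. Since zeta_9^9 = 1, this equals zeta_9^2 = exp(2*pi*i*2/9) = exp(4*I*pi/9).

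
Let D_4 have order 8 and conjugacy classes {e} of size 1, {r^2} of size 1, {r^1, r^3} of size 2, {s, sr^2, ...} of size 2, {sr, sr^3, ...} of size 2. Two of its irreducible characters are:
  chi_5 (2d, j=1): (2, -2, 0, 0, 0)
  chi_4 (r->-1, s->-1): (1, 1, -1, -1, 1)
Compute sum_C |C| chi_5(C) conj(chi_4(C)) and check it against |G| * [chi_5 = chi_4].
Sum = 0; so <chi_5, chi_4> = 0 (distinct irreducibles are orthogonal).

Explanation: Compute term by term over conjugacy classes (|C| * chi_5(C) * conj(chi_4(C))):
  1*(2)*conj(1) + 1*(-2)*conj(1) + 2*(0)*conj(-1) + 2*(0)*conj(-1) + 2*(0)*conj(1)
  = (2) + (-2) + (0) + (0) + (0)
  = 0.
Dividing by |G| = 8 gives 0/8 = 0, matching the row-orthogonality relation <chi_5, chi_4> = [chi_5 = chi_4].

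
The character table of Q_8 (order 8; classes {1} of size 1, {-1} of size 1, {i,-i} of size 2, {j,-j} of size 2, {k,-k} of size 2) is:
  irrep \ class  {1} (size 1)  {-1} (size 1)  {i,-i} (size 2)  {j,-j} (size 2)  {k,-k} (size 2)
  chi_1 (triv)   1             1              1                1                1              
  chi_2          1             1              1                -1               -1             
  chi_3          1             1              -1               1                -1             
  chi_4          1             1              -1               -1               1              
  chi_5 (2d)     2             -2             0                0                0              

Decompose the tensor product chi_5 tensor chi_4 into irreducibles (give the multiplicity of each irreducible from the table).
chi_5 tensor chi_4 = chi_5 (all other irreducibles have multiplicity 0).

Reasoning: The character of a tensor product is the pointwise product (chi_5 * chi_4)(C) = chi_5(C) * chi_4(C):
  {1}: (2)*(1), {-1}: (-2)*(1), {i,-i}: (0)*(-1), {j,-j}: (0)*(-1), {k,-k}: (0)*(1)
so (chi_5 * chi_4) takes values
  {1} -> 2, {-1} -> -2, {i,-i} -> 0, {j,-j} -> 0, {k,-k} -> 0.
Now take the inner product of this character with each irreducible chi from the table, <chi_5*chi_4, chi> = (1/8) sum_C |C| (chi_5*chi_4)(C) conj(chi(C)):
  <chi_5*chi_4, chi_1> = (1/8)[1*(2)*conj(1) + 1*(-2)*conj(1) + 2*(0)*conj(1) + 2*(0)*conj(1) + 2*(0)*conj(1)]
      = (1/8)[(2) + (-2) + (0) + (0) + (0)] = 0/8 = 0
  <chi_5*chi_4, chi_2> = (1/8)[1*(2)*conj(1) + 1*(-2)*conj(1) + 2*(0)*conj(1) + 2*(0)*conj(-1) + 2*(0)*conj(-1)]
      = (1/8)[(2) + (-2) + (0) + (0) + (0)] = 0/8 = 0
  <chi_5*chi_4, chi_3> = (1/8)[1*(2)*conj(1) + 1*(-2)*conj(1) + 2*(0)*conj(-1) + 2*(0)*conj(1) + 2*(0)*conj(-1)]
      = (1/8)[(2) + (-2) + (0) + (0) + (0)] = 0/8 = 0
  <chi_5*chi_4, chi_4> = (1/8)[1*(2)*conj(1) + 1*(-2)*conj(1) + 2*(0)*conj(-1) + 2*(0)*conj(-1) + 2*(0)*conj(1)]
      = (1/8)[(2) + (-2) + (0) + (0) + (0)] = 0/8 = 0
  <chi_5*chi_4, chi_5> = (1/8)[1*(2)*conj(2) + 1*(-2)*conj(-2) + 2*(0)*conj(0) + 2*(0)*conj(0) + 2*(0)*conj(0)]
      = (1/8)[(4) + (4) + (0) + (0) + (0)] = 8/8 = 1
Hence the multiplicities are chi_5: 1. Dimension check: dim(chi_5)*dim(chi_4) = 2*1 = 2 and sum (mult * dim) = 1*2 = 2.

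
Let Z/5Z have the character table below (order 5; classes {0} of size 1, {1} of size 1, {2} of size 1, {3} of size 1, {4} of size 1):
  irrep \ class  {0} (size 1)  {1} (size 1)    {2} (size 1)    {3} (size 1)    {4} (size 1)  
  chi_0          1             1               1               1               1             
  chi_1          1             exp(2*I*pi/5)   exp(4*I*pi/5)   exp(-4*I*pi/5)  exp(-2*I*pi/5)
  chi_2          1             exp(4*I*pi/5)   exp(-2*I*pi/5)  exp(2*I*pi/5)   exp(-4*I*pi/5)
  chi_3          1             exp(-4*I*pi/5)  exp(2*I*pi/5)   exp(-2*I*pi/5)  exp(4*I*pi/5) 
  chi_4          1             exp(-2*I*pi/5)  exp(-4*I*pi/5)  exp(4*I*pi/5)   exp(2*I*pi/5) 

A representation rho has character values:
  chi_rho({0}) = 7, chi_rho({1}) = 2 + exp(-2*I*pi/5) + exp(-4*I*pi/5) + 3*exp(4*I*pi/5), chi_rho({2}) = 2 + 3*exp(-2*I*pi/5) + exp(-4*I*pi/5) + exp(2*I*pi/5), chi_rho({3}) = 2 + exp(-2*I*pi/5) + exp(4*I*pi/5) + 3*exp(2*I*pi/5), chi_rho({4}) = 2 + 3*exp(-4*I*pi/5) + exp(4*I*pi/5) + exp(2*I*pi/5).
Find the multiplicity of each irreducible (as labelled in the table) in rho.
Multiplicities: chi_0: 2, chi_1: 0, chi_2: 3, chi_3: 1, chi_4: 1.

Proof sketch: Use <chi_rho, chi> = (1/|G|) sum_C |C| * chi_rho(C) * conj(chi(C)) with |G| = 5 for each irreducible chi in the table:
  <chi_rho, chi_0> = (1/5)[1*(7)*conj(1) + 1*(2 + exp(-2*I*pi/5) + exp(-4*I*pi/5) + 3*exp(4*I*pi/5))*conj(1) + 1*(2 + 3*exp(-2*I*pi/5) + exp(-4*I*pi/5) + exp(2*I*pi/5))*conj(1) + 1*(2 + exp(-2*I*pi/5) + exp(4*I*pi/5) + 3*exp(2*I*pi/5))*conj(1) + 1*(2 + 3*exp(-4*I*pi/5) + exp(4*I*pi/5) + exp(2*I*pi/5))*conj(1)]
      = (1/5)[(7) + (2 + exp(-2*I*pi/5) + exp(-4*I*pi/5) + 3*exp(4*I*pi/5)) + (2 + 3*exp(-2*I*pi/5) + exp(-4*I*pi/5) + exp(2*I*pi/5)) + (2 + exp(-2*I*pi/5) + exp(4*I*pi/5) + 3*exp(2*I*pi/5)) + (2 + 3*exp(-4*I*pi/5) + exp(4*I*pi/5) + exp(2*I*pi/5))] = 10/5 = 2
  <chi_rho, chi_1> = (1/5)[1*(7)*conj(1) + 1*(2 + exp(-2*I*pi/5) + exp(-4*I*pi/5) + 3*exp(4*I*pi/5))*conj(exp(2*I*pi/5)) + 1*(2 + 3*exp(-2*I*pi/5) + exp(-4*I*pi/5) + exp(2*I*pi/5))*conj(exp(4*I*pi/5)) + 1*(2 + exp(-2*I*pi/5) + exp(4*I*pi/5) + 3*exp(2*I*pi/5))*conj(exp(-4*I*pi/5)) + 1*(2 + 3*exp(-4*I*pi/5) + exp(4*I*pi/5) + exp(2*I*pi/5))*conj(exp(-2*I*pi/5))]
      = (1/5)[(7) + (2*exp(-2*I*pi/5) + exp(-4*I*pi/5) + exp(4*I*pi/5) + 3*exp(2*I*pi/5)) + (2*exp(-4*I*pi/5) + exp(-2*I*pi/5) + exp(2*I*pi/5) + 3*exp(4*I*pi/5)) + (3*exp(-4*I*pi/5) + exp(-2*I*pi/5) + exp(2*I*pi/5) + 2*exp(4*I*pi/5)) + (3*exp(-2*I*pi/5) + exp(-4*I*pi/5) + exp(4*I*pi/5) + 2*exp(2*I*pi/5))] = 0/5 = 0
  <chi_rho, chi_2> = (1/5)[1*(7)*conj(1) + 1*(2 + exp(-2*I*pi/5) + exp(-4*I*pi/5) + 3*exp(4*I*pi/5))*conj(exp(4*I*pi/5)) + 1*(2 + 3*exp(-2*I*pi/5) + exp(-4*I*pi/5) + exp(2*I*pi/5))*conj(exp(-2*I*pi/5)) + 1*(2 + exp(-2*I*pi/5) + exp(4*I*pi/5) + 3*exp(2*I*pi/5))*conj(exp(2*I*pi/5)) + 1*(2 + 3*exp(-4*I*pi/5) + exp(4*I*pi/5) + exp(2*I*pi/5))*conj(exp(-4*I*pi/5))]
      = (1/5)[(7) + (3 + 2*exp(-4*I*pi/5) + exp(4*I*pi/5) + exp(2*I*pi/5)) + (3 + exp(-2*I*pi/5) + exp(4*I*pi/5) + 2*exp(2*I*pi/5)) + (3 + 2*exp(-2*I*pi/5) + exp(-4*I*pi/5) + exp(2*I*pi/5)) + (3 + exp(-2*I*pi/5) + exp(-4*I*pi/5) + 2*exp(4*I*pi/5))] = 15/5 = 3
  <chi_rho, chi_3> = (1/5)[1*(7)*conj(1) + 1*(2 + exp(-2*I*pi/5) + exp(-4*I*pi/5) + 3*exp(4*I*pi/5))*conj(exp(-4*I*pi/5)) + 1*(2 + 3*exp(-2*I*pi/5) + exp(-4*I*pi/5) + exp(2*I*pi/5))*conj(exp(2*I*pi/5)) + 1*(2 + exp(-2*I*pi/5) + exp(4*I*pi/5) + 3*exp(2*I*pi/5))*conj(exp(-2*I*pi/5)) + 1*(2 + 3*exp(-4*I*pi/5) + exp(4*I*pi/5) + exp(2*I*pi/5))*conj(exp(4*I*pi/5))]
      = (1/5)[(7) + (1 + 3*exp(-2*I*pi/5) + exp(2*I*pi/5) + 2*exp(4*I*pi/5)) + (1 + 2*exp(-2*I*pi/5) + 3*exp(-4*I*pi/5) + exp(4*I*pi/5)) + (1 + exp(-4*I*pi/5) + 3*exp(4*I*pi/5) + 2*exp(2*I*pi/5)) + (1 + 2*exp(-4*I*pi/5) + exp(-2*I*pi/5) + 3*exp(2*I*pi/5))] = 5/5 = 1
  <chi_rho, chi_4> = (1/5)[1*(7)*conj(1) + 1*(2 + exp(-2*I*pi/5) + exp(-4*I*pi/5) + 3*exp(4*I*pi/5))*conj(exp(-2*I*pi/5)) + 1*(2 + 3*exp(-2*I*pi/5) + exp(-4*I*pi/5) + exp(2*I*pi/5))*conj(exp(-4*I*pi/5)) + 1*(2 + exp(-2*I*pi/5) + exp(4*I*pi/5) + 3*exp(2*I*pi/5))*conj(exp(4*I*pi/5)) + 1*(2 + 3*exp(-4*I*pi/5) + exp(4*I*pi/5) + exp(2*I*pi/5))*conj(exp(2*I*pi/5))]
      = (1/5)[(7) + (1 + 3*exp(-4*I*pi/5) + exp(-2*I*pi/5) + 2*exp(2*I*pi/5)) + (1 + exp(-4*I*pi/5) + 2*exp(4*I*pi/5) + 3*exp(2*I*pi/5)) + (1 + 3*exp(-2*I*pi/5) + 2*exp(-4*I*pi/5) + exp(4*I*pi/5)) + (1 + 2*exp(-2*I*pi/5) + exp(2*I*pi/5) + 3*exp(4*I*pi/5))] = 5/5 = 1
(Exp terms are combined using exp(i*s)*conj(exp(i*t)) = exp(i*(s-t)), and sums of them are collapsed using the identity that for every m > 1 the m distinct m-th roots of unity sum to 0, e.g. 1 + exp(2*I*pi/3) + exp(-2*I*pi/3) = 0.)
Dimension check: dim(rho) = sum (mult * dim) = 2*1 + 0*1 + 3*1 + 1*1 + 1*1 = 7 = chi_rho(e) = 7.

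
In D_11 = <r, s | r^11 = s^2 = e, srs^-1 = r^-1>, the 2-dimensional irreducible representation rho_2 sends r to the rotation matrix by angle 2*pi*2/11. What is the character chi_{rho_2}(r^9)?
chi_{rho_2}(r^9) = 2*cos(2*pi*2*9/11) = -2*cos(3*pi/11)

Derivation: rho_2(r^9) is rotation by angle 2*pi*2*9/11, whose trace is 2*cos(2*pi*2*9/11) = -2*cos(3*pi/11).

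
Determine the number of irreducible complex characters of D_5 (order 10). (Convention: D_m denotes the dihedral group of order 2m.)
4

Details: The number of irreducible complex representations of a finite group equals its number of conjugacy classes. D_5 has 4 conjugacy classes ((n+3)/2 for n odd), so D_5 (order 10) has exactly 4 irreducible complex representations.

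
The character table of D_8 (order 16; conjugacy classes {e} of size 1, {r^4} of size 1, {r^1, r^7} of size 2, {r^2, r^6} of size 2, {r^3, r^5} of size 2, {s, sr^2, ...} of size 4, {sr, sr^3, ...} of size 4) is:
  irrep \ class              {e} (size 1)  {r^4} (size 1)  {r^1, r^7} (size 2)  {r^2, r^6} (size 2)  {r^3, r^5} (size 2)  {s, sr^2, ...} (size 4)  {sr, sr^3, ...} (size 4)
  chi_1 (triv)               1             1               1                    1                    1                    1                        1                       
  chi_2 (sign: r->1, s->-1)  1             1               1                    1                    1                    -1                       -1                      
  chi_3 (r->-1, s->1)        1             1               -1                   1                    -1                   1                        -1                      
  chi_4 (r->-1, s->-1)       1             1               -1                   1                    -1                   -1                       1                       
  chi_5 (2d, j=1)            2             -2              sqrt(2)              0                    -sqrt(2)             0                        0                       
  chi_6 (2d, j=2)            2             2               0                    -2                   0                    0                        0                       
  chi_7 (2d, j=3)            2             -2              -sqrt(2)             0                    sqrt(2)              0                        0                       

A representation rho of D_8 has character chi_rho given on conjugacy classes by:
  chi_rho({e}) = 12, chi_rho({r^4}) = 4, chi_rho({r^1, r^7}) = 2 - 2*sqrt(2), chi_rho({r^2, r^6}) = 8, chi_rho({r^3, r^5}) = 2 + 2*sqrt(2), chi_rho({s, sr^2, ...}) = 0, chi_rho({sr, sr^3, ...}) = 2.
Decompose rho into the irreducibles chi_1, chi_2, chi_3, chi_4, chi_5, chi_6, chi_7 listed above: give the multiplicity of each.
Multiplicities: chi_1: 3, chi_2: 2, chi_3: 1, chi_4: 2, chi_5: 0, chi_6: 0, chi_7: 2.

Derivation: Use <chi_rho, chi> = (1/|G|) sum_C |C| * chi_rho(C) * conj(chi(C)) with |G| = 16 for each irreducible chi in the table:
  <chi_rho, chi_1> = (1/16)[1*(12)*conj(1) + 1*(4)*conj(1) + 2*(2 - 2*sqrt(2))*conj(1) + 2*(8)*conj(1) + 2*(2 + 2*sqrt(2))*conj(1) + 4*(0)*conj(1) + 4*(2)*conj(1)]
      = (1/16)[(12) + (4) + (4 - 4*sqrt(2)) + (16) + (4 + 4*sqrt(2)) + (0) + (8)] = 48/16 = 3
  <chi_rho, chi_2> = (1/16)[1*(12)*conj(1) + 1*(4)*conj(1) + 2*(2 - 2*sqrt(2))*conj(1) + 2*(8)*conj(1) + 2*(2 + 2*sqrt(2))*conj(1) + 4*(0)*conj(-1) + 4*(2)*conj(-1)]
      = (1/16)[(12) + (4) + (4 - 4*sqrt(2)) + (16) + (4 + 4*sqrt(2)) + (0) + (-8)] = 32/16 = 2
  <chi_rho, chi_3> = (1/16)[1*(12)*conj(1) + 1*(4)*conj(1) + 2*(2 - 2*sqrt(2))*conj(-1) + 2*(8)*conj(1) + 2*(2 + 2*sqrt(2))*conj(-1) + 4*(0)*conj(1) + 4*(2)*conj(-1)]
      = (1/16)[(12) + (4) + (-4 + 4*sqrt(2)) + (16) + (-4*sqrt(2) - 4) + (0) + (-8)] = 16/16 = 1
  <chi_rho, chi_4> = (1/16)[1*(12)*conj(1) + 1*(4)*conj(1) + 2*(2 - 2*sqrt(2))*conj(-1) + 2*(8)*conj(1) + 2*(2 + 2*sqrt(2))*conj(-1) + 4*(0)*conj(-1) + 4*(2)*conj(1)]
      = (1/16)[(12) + (4) + (-4 + 4*sqrt(2)) + (16) + (-4*sqrt(2) - 4) + (0) + (8)] = 32/16 = 2
  <chi_rho, chi_5> = (1/16)[1*(12)*conj(2) + 1*(4)*conj(-2) + 2*(2 - 2*sqrt(2))*conj(sqrt(2)) + 2*(8)*conj(0) + 2*(2 + 2*sqrt(2))*conj(-sqrt(2)) + 4*(0)*conj(0) + 4*(2)*conj(0)]
      = (1/16)[(24) + (-8) + (-8 + 4*sqrt(2)) + (0) + (-8 - 4*sqrt(2)) + (0) + (0)] = 0/16 = 0
  <chi_rho, chi_6> = (1/16)[1*(12)*conj(2) + 1*(4)*conj(2) + 2*(2 - 2*sqrt(2))*conj(0) + 2*(8)*conj(-2) + 2*(2 + 2*sqrt(2))*conj(0) + 4*(0)*conj(0) + 4*(2)*conj(0)]
      = (1/16)[(24) + (8) + (0) + (-32) + (0) + (0) + (0)] = 0/16 = 0
  <chi_rho, chi_7> = (1/16)[1*(12)*conj(2) + 1*(4)*conj(-2) + 2*(2 - 2*sqrt(2))*conj(-sqrt(2)) + 2*(8)*conj(0) + 2*(2 + 2*sqrt(2))*conj(sqrt(2)) + 4*(0)*conj(0) + 4*(2)*conj(0)]
      = (1/16)[(24) + (-8) + (8 - 4*sqrt(2)) + (0) + (4*sqrt(2) + 8) + (0) + (0)] = 32/16 = 2
Dimension check: dim(rho) = sum (mult * dim) = 3*1 + 2*1 + 1*1 + 2*1 + 0*2 + 0*2 + 2*2 = 12 = chi_rho(e) = 12.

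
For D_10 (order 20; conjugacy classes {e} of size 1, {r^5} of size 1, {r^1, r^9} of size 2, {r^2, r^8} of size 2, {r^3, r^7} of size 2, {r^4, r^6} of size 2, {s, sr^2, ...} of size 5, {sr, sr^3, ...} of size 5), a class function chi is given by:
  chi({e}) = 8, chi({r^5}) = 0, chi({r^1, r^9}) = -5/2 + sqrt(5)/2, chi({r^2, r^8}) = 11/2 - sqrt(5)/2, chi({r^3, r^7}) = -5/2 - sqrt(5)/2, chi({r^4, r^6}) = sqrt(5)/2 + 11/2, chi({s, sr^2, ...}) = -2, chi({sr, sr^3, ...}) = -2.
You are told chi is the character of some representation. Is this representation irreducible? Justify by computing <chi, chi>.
Not irreducible (reducible): <chi, chi> = 13 > 1.

Details: <chi, chi> = (1/|G|) sum_C |C| * |chi(C)|^2 = (1/20)[1*|8|^2 + 1*|0|^2 + 2*|-5/2 + sqrt(5)/2|^2 + 2*|11/2 - sqrt(5)/2|^2 + 2*|-5/2 - sqrt(5)/2|^2 + 2*|sqrt(5)/2 + 11/2|^2 + 5*|-2|^2 + 5*|-2|^2]
  = (1/20)[(64) + (0) + (15 - 5*sqrt(5)) + (63 - 11*sqrt(5)) + (5*sqrt(5) + 15) + (11*sqrt(5) + 63) + (20) + (20)] = 260/20 = 13.
A character is irreducible iff <chi, chi> = 1, so this representation is reducible.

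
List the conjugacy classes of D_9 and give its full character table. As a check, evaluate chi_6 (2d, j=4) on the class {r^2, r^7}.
Conjugacy classes: {e} of size 1, {r^1, r^8} of size 2, {r^2, r^7} of size 2, {r^3, r^6} of size 2, {r^4, r^5} of size 2, {s, sr, ..., sr^8} of size 9.
Character table:
  irrep \ class              {e} (size 1)  {r^1, r^8} (size 2)  {r^2, r^7} (size 2)  {r^3, r^6} (size 2)  {r^4, r^5} (size 2)  {s, sr, ..., sr^8} (size 9)
  chi_1 (triv)               1             1                    1                    1                    1                    1                          
  chi_2 (sign: r->1, s->-1)  1             1                    1                    1                    1                    -1                         
  chi_3 (2d, j=1)            2             2*cos(2*pi/9)        2*cos(4*pi/9)        -1                   -2*cos(pi/9)         0                          
  chi_4 (2d, j=2)            2             2*cos(4*pi/9)        -2*cos(pi/9)         -1                   2*cos(2*pi/9)        0                          
  chi_5 (2d, j=3)            2             -1                   -1                   2                    -1                   0                          
  chi_6 (2d, j=4)            2             -2*cos(pi/9)         2*cos(2*pi/9)        -1                   2*cos(4*pi/9)        0                          

Spot check: chi_6 (2d, j=4) on {r^2, r^7} = 2*cos(2*pi/9).

Working: D_9 has order 2*9 = 18 with 6 conjugacy classes, hence 6 irreducibles. Sum of squared dims 1 + 1 + 4 + 4 + 4 + 4 = 18 = |G|. Linear characters come from the abelianisation; the 2-dimensional irreps have character r^k -> 2*cos(2*pi*j*k/9), reflections -> 0.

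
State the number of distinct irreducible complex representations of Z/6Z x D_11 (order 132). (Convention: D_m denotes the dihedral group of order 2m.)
42

Justification: The number of irreducible complex representations of a finite group equals its number of conjugacy classes. For a direct product, #classes(G x H) = #classes(G) * #classes(H). Z/6Z has 6 classes (abelian), D_11 has 7 classes, so 6 * 7 = 42, so Z/6Z x D_11 (order 132) has exactly 42 irreducible complex representations.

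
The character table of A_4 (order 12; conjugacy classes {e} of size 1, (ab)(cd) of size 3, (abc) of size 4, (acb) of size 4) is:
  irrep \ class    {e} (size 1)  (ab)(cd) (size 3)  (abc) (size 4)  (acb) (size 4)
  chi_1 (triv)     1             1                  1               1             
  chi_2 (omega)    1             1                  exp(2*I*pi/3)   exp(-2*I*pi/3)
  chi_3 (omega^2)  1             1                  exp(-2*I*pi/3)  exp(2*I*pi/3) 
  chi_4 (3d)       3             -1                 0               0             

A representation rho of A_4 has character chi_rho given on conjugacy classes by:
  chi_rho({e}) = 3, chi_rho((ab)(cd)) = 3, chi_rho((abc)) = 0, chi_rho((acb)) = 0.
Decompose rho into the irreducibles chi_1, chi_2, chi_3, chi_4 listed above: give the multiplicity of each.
Multiplicities: chi_1: 1, chi_2: 1, chi_3: 1, chi_4: 0.

Proof sketch: Use <chi_rho, chi> = (1/|G|) sum_C |C| * chi_rho(C) * conj(chi(C)) with |G| = 12 for each irreducible chi in the table:
  <chi_rho, chi_1> = (1/12)[1*(3)*conj(1) + 3*(3)*conj(1) + 4*(0)*conj(1) + 4*(0)*conj(1)]
      = (1/12)[(3) + (9) + (0) + (0)] = 12/12 = 1
  <chi_rho, chi_2> = (1/12)[1*(3)*conj(1) + 3*(3)*conj(1) + 4*(0)*conj(exp(2*I*pi/3)) + 4*(0)*conj(exp(-2*I*pi/3))]
      = (1/12)[(3) + (9) + (0) + (0)] = 12/12 = 1
  <chi_rho, chi_3> = (1/12)[1*(3)*conj(1) + 3*(3)*conj(1) + 4*(0)*conj(exp(-2*I*pi/3)) + 4*(0)*conj(exp(2*I*pi/3))]
      = (1/12)[(3) + (9) + (0) + (0)] = 12/12 = 1
  <chi_rho, chi_4> = (1/12)[1*(3)*conj(3) + 3*(3)*conj(-1) + 4*(0)*conj(0) + 4*(0)*conj(0)]
      = (1/12)[(9) + (-9) + (0) + (0)] = 0/12 = 0
(Exp terms are combined using exp(i*s)*conj(exp(i*t)) = exp(i*(s-t)), and sums of them are collapsed using the identity that for every m > 1 the m distinct m-th roots of unity sum to 0, e.g. 1 + exp(2*I*pi/3) + exp(-2*I*pi/3) = 0.)
Dimension check: dim(rho) = sum (mult * dim) = 1*1 + 1*1 + 1*1 + 0*3 = 3 = chi_rho(e) = 3.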